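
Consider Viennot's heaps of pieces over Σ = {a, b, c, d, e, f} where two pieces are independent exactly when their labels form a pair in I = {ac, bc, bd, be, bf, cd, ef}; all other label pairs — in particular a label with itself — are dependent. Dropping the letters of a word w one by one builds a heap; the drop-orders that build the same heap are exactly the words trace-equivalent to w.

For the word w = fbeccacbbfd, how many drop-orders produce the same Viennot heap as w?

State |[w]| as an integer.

418

drop 0:f onto floor
drop 1:b onto floor
drop 2:e onto floor
drop 3:c onto {0:f, 2:e}
drop 4:c onto {3:c}
drop 5:a onto {0:f, 1:b, 2:e}
drop 6:c onto {4:c}
drop 7:b onto {5:a}
drop 8:b onto {7:b}
drop 9:f onto {5:a, 6:c}
drop 10:d onto {9:f}
ground layer = {0:f, 1:b, 2:e}
drop-orders for the pieces not yet dropped (sum over which currently-grounded one goes next):
  1 to go: {8} 1  {10} 1
  2 to go: {7,8} 1  {8,10} 2  {9,10} 1
  3 to go: {6,9,10} 1  {7,8,10} 3  {8,9,10} 3
  4 to go: {4,6,9,10} 1  {6,8,9,10} 4  {7,8,9,10} 6
  5 to go: {3,4,6,9,10} 1  {4,6,8,9,10} 5  {5,7,8,9,10} 6  {6,7,8,9,10} 10
  6 to go: {1,5,7,8,9,10} 6  {3,4,6,8,9,10} 6  {4,6,7,8,9,10} 15  {5,6,7,8,9,10} 16
  7 to go: {1,5,6,7,8,9,10} 22  {3,4,6,7,8,9,10} 21  {4,5,6,7,8,9,10} 31
  8 to go: {1,4,5,6,7,8,9,10} 53  {3,4,5,6,7,8,9,10} 52
  9 to go: {0,3,4,5,6,7,8,9,10} 52  {1,3,4,5,6,7,8,9,10} 105  {2,3,4,5,6,7,8,9,10} 52
  if 0:f drops first: 157 orders
  if 1:b drops first: 104 orders
  if 2:e drops first: 157 orders
heap linearizations: 418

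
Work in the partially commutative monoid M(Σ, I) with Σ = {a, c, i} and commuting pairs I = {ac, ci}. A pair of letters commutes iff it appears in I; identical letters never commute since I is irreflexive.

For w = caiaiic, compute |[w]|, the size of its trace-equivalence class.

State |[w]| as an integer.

drop 0:c onto floor
drop 1:a onto floor
drop 2:i onto {1:a}
drop 3:a onto {2:i}
drop 4:i onto {3:a}
drop 5:i onto {4:i}
drop 6:c onto {0:c}
ground layer = {0:c, 1:a}
drop-orders for the pieces not yet dropped (sum over which currently-grounded one goes next):
  1 to go: {5} 1  {6} 1
  2 to go: {0,6} 1  {4,5} 1  {5,6} 2
  3 to go: {0,5,6} 3  {3,4,5} 1  {4,5,6} 3
  4 to go: {0,4,5,6} 6  {2,3,4,5} 1  {3,4,5,6} 4
  5 to go: {0,3,4,5,6} 10  {1,2,3,4,5} 1  {2,3,4,5,6} 5
  if 0:c drops first: 6 orders
  if 1:a drops first: 15 orders
heap linearizations: 21

21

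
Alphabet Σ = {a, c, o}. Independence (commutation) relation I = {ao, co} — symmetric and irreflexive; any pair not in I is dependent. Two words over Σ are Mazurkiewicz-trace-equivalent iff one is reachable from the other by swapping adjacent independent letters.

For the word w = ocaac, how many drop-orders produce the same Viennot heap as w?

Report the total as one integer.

5

drop 0:o onto floor
drop 1:c onto floor
drop 2:a onto {1:c}
drop 3:a onto {2:a}
drop 4:c onto {3:a}
ground layer = {0:o, 1:c}
drop-orders for the pieces not yet dropped (sum over which currently-grounded one goes next):
  1 to go: {0} 1  {4} 1
  2 to go: {0,4} 2  {3,4} 1
  3 to go: {0,3,4} 3  {2,3,4} 1
  if 0:o drops first: 1 orders
  if 1:c drops first: 4 orders
heap linearizations: 5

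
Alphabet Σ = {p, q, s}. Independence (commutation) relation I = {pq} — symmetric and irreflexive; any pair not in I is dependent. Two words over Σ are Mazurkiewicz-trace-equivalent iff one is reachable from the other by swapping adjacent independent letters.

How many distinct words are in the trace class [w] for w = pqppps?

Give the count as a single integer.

#0=p has no predecessor
#1=q has no predecessor
#2=p depends on [0:p]
#3=p depends on [2:p]
#4=p depends on [3:p]
#5=s depends on [1:q, 4:p]
sources: [0:p, 1:q]
N(rest) = Σ N(rest − s) over sources s of rest; N(one piece) = 1:
  size 1 → [5]=1
  size 2 → [1,5]=1  [4,5]=1
  size 3 → [1,4,5]=2  [3,4,5]=1
  size 4 → [1,3,4,5]=3  [2,3,4,5]=1
  first=0(p) contributes 4
  first=1(q) contributes 1
|[w]| = 5

5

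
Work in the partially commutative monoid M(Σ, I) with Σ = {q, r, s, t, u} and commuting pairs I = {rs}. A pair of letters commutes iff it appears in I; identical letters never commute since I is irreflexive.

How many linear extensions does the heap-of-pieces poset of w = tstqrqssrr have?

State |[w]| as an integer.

piece 0:t — minimal
piece 1:s rests on {0:t}
piece 2:t rests on {1:s}
piece 3:q rests on {2:t}
piece 4:r rests on {3:q}
piece 5:q rests on {4:r}
piece 6:s rests on {5:q}
piece 7:s rests on {6:s}
piece 8:r rests on {5:q}
piece 9:r rests on {8:r}
minimal pieces: {0:t}
ways to finish when only these pieces remain (= sum over removing one remaining piece with nothing left below it):
  1 left: {7}→1  {9}→1
  2 left: {6,7}→1  {7,9}→2  {8,9}→1
  3 left: {6,7,9}→3  {7,8,9}→3
  4 left: {6,7,8,9}→6
  5 left: {5,6,7,8,9}→6
  6 left: {4,5,6,7,8,9}→6
  7 left: {3,4,5,6,7,8,9}→6
  8 left: {2,3,4,5,6,7,8,9}→6
  placing 0:t first → 6 extensions

6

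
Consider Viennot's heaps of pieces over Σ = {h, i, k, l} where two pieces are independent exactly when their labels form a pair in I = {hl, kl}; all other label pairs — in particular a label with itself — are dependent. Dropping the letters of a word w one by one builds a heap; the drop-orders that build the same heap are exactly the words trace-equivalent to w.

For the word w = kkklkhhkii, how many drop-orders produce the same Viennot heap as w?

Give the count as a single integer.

8

0(k) covers ∅
1(k) covers 0:k
2(k) covers 1:k
3(l) covers ∅
4(k) covers 2:k
5(h) covers 4:k
6(h) covers 5:h
7(k) covers 6:h
8(i) covers 3:l, 7:k
9(i) covers 8:i
floor of heap: 0:k, 3:l
completions by unplaced set U, small U first (add the entries for U minus each lowest piece of U):
  |U|=1: {9}:1
  |U|=2: {8,9}:1
  |U|=3: {3,8,9}:1  {7,8,9}:1
  |U|=4: {3,7,8,9}:2  {6,7,8,9}:1
  |U|=5: {3,6,7,8,9}:3  {5,6,7,8,9}:1
  |U|=6: {3,5,6,7,8,9}:4  {4,5,6,7,8,9}:1
  |U|=7: {2,4,5,6,7,8,9}:1  {3,4,5,6,7,8,9}:5
  |U|=8: {1,2,4,5,6,7,8,9}:1  {2,3,4,5,6,7,8,9}:6
  start at 0(k): 7
  start at 3(l): 1
sum over floor = 8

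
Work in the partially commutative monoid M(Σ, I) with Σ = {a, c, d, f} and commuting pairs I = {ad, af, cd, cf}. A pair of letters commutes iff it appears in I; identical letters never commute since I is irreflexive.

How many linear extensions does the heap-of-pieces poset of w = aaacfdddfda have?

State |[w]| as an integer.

462

#0=a has no predecessor
#1=a depends on [0:a]
#2=a depends on [1:a]
#3=c depends on [2:a]
#4=f has no predecessor
#5=d depends on [4:f]
#6=d depends on [5:d]
#7=d depends on [6:d]
#8=f depends on [7:d]
#9=d depends on [8:f]
#10=a depends on [3:c]
sources: [0:a, 4:f]
N(rest) = Σ N(rest − s) over sources s of rest; N(one piece) = 1:
  size 1 → [9]=1  [10]=1
  size 2 → [3,10]=1  [8,9]=1  [9,10]=2
  size 3 → [2,3,10]=1  [3,9,10]=3  [7,8,9]=1  [8,9,10]=3
  size 4 → [1,2,3,10]=1  [2,3,9,10]=4  [3,8,9,10]=6  [6,7,8,9]=1  [7,8,9,10]=4
  size 5 → [0,1,2,3,10]=1  [1,2,3,9,10]=5  [2,3,8,9,10]=10  [3,7,8,9,10]=10  [5,6,7,8,9]=1  [6,7,8,9,10]=5
  size 6 → [0,1,2,3,9,10]=6  [1,2,3,8,9,10]=15  [2,3,7,8,9,10]=20  [3,6,7,8,9,10]=15  [4,5,6,7,8,9]=1  [5,6,7,8,9,10]=6
  size 7 → [0,1,2,3,8,9,10]=21  [1,2,3,7,8,9,10]=35  [2,3,6,7,8,9,10]=35  [3,5,6,7,8,9,10]=21  [4,5,6,7,8,9,10]=7
  size 8 → [0,1,2,3,7,8,9,10]=56  [1,2,3,6,7,8,9,10]=70  [2,3,5,6,7,8,9,10]=56  [3,4,5,6,7,8,9,10]=28
  size 9 → [0,1,2,3,6,7,8,9,10]=126  [1,2,3,5,6,7,8,9,10]=126  [2,3,4,5,6,7,8,9,10]=84
  first=0(a) contributes 210
  first=4(f) contributes 252
|[w]| = 462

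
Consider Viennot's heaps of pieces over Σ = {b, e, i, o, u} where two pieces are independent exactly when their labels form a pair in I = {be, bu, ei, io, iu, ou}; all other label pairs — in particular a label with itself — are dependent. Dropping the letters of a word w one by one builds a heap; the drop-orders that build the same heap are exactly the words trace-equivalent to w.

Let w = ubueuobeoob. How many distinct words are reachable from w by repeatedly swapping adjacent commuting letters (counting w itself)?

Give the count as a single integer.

22

drop 0:u onto floor
drop 1:b onto floor
drop 2:u onto {0:u}
drop 3:e onto {2:u}
drop 4:u onto {3:e}
drop 5:o onto {1:b, 3:e}
drop 6:b onto {5:o}
drop 7:e onto {4:u, 5:o}
drop 8:o onto {6:b, 7:e}
drop 9:o onto {8:o}
drop 10:b onto {9:o}
ground layer = {0:u, 1:b}
drop-orders for the pieces not yet dropped (sum over which currently-grounded one goes next):
  1 to go: {10} 1
  2 to go: {9,10} 1
  3 to go: {8,9,10} 1
  4 to go: {6,8,9,10} 1  {7,8,9,10} 1
  5 to go: {4,7,8,9,10} 1  {6,7,8,9,10} 2
  6 to go: {4,6,7,8,9,10} 3  {5,6,7,8,9,10} 2
  7 to go: {1,5,6,7,8,9,10} 2  {4,5,6,7,8,9,10} 5
  8 to go: {1,4,5,6,7,8,9,10} 7  {3,4,5,6,7,8,9,10} 5
  9 to go: {1,3,4,5,6,7,8,9,10} 12  {2,3,4,5,6,7,8,9,10} 5
  if 0:u drops first: 17 orders
  if 1:b drops first: 5 orders
heap linearizations: 22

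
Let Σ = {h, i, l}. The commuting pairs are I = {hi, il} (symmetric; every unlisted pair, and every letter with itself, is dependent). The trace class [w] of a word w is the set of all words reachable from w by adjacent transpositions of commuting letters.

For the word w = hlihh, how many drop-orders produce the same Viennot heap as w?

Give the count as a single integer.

5

#0=h has no predecessor
#1=l depends on [0:h]
#2=i has no predecessor
#3=h depends on [1:l]
#4=h depends on [3:h]
sources: [0:h, 2:i]
N(rest) = Σ N(rest − s) over sources s of rest; N(one piece) = 1:
  size 1 → [2]=1  [4]=1
  size 2 → [2,4]=2  [3,4]=1
  size 3 → [1,3,4]=1  [2,3,4]=3
  first=0(h) contributes 4
  first=2(i) contributes 1
|[w]| = 5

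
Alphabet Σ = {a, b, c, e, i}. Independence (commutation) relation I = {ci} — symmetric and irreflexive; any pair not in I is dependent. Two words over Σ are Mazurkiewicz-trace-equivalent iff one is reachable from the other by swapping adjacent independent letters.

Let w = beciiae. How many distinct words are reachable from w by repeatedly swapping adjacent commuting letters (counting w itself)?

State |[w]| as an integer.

0(b) covers ∅
1(e) covers 0:b
2(c) covers 1:e
3(i) covers 1:e
4(i) covers 3:i
5(a) covers 2:c, 4:i
6(e) covers 5:a
floor of heap: 0:b
completions by unplaced set U, small U first (add the entries for U minus each lowest piece of U):
  |U|=1: {6}:1
  |U|=2: {5,6}:1
  |U|=3: {2,5,6}:1  {4,5,6}:1
  |U|=4: {2,4,5,6}:2  {3,4,5,6}:1
  |U|=5: {2,3,4,5,6}:3
  start at 0(b): 3

3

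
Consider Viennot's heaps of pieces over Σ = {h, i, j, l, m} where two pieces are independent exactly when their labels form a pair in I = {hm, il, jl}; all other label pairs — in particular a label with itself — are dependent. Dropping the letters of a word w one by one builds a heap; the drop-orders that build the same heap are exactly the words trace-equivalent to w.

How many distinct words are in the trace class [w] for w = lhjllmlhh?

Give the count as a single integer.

#0=l has no predecessor
#1=h depends on [0:l]
#2=j depends on [1:h]
#3=l depends on [1:h]
#4=l depends on [3:l]
#5=m depends on [2:j, 4:l]
#6=l depends on [5:m]
#7=h depends on [6:l]
#8=h depends on [7:h]
sources: [0:l]
N(rest) = Σ N(rest − s) over sources s of rest; N(one piece) = 1:
  size 1 → [8]=1
  size 2 → [7,8]=1
  size 3 → [6,7,8]=1
  size 4 → [5,6,7,8]=1
  size 5 → [2,5,6,7,8]=1  [4,5,6,7,8]=1
  size 6 → [2,4,5,6,7,8]=2  [3,4,5,6,7,8]=1
  size 7 → [2,3,4,5,6,7,8]=3
  first=0(l) contributes 3

3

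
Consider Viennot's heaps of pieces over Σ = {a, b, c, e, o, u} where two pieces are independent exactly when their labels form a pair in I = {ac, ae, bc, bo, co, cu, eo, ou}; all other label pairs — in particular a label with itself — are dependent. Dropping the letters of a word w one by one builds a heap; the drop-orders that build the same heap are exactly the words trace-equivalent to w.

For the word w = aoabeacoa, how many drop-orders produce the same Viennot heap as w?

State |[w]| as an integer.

10

drop 0:a onto floor
drop 1:o onto {0:a}
drop 2:a onto {1:o}
drop 3:b onto {2:a}
drop 4:e onto {3:b}
drop 5:a onto {3:b}
drop 6:c onto {4:e}
drop 7:o onto {5:a}
drop 8:a onto {7:o}
ground layer = {0:a}
drop-orders for the pieces not yet dropped (sum over which currently-grounded one goes next):
  1 to go: {6} 1  {8} 1
  2 to go: {4,6} 1  {6,8} 2  {7,8} 1
  3 to go: {4,6,8} 3  {5,7,8} 1  {6,7,8} 3
  4 to go: {4,6,7,8} 6  {5,6,7,8} 4
  5 to go: {4,5,6,7,8} 10
  6 to go: {3,4,5,6,7,8} 10
  7 to go: {2,3,4,5,6,7,8} 10
  if 0:a drops first: 10 orders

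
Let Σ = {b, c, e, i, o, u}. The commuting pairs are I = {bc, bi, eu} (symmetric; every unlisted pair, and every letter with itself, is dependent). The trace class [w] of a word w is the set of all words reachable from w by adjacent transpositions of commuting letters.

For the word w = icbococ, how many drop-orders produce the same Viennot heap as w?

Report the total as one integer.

piece 0:i — minimal
piece 1:c rests on {0:i}
piece 2:b — minimal
piece 3:o rests on {1:c, 2:b}
piece 4:c rests on {3:o}
piece 5:o rests on {4:c}
piece 6:c rests on {5:o}
minimal pieces: {0:i, 2:b}
ways to finish when only these pieces remain (= sum over removing one remaining piece with nothing left below it):
  1 left: {6}→1
  2 left: {5,6}→1
  3 left: {4,5,6}→1
  4 left: {3,4,5,6}→1
  5 left: {1,3,4,5,6}→1  {2,3,4,5,6}→1
  placing 0:i first → 2 extensions
  placing 2:b first → 1 extensions
total linear extensions = 3

3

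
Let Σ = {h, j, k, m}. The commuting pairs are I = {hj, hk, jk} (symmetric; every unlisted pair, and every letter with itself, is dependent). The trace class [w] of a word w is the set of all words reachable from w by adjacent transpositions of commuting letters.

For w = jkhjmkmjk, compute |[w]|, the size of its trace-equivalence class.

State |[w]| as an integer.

24

piece 0:j — minimal
piece 1:k — minimal
piece 2:h — minimal
piece 3:j rests on {0:j}
piece 4:m rests on {1:k, 2:h, 3:j}
piece 5:k rests on {4:m}
piece 6:m rests on {5:k}
piece 7:j rests on {6:m}
piece 8:k rests on {6:m}
minimal pieces: {0:j, 1:k, 2:h}
ways to finish when only these pieces remain (= sum over removing one remaining piece with nothing left below it):
  1 left: {7}→1  {8}→1
  2 left: {7,8}→2
  3 left: {6,7,8}→2
  4 left: {5,6,7,8}→2
  5 left: {4,5,6,7,8}→2
  6 left: {1,4,5,6,7,8}→2  {2,4,5,6,7,8}→2  {3,4,5,6,7,8}→2
  7 left: {0,3,4,5,6,7,8}→2  {1,2,4,5,6,7,8}→4  {1,3,4,5,6,7,8}→4  {2,3,4,5,6,7,8}→4
  placing 0:j first → 12 extensions
  placing 1:k first → 6 extensions
  placing 2:h first → 6 extensions
total linear extensions = 24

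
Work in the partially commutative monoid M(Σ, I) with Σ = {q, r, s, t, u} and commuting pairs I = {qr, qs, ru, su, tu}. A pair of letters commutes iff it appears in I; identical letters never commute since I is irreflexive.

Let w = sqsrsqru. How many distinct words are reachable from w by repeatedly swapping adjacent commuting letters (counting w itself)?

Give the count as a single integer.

#0=s has no predecessor
#1=q has no predecessor
#2=s depends on [0:s]
#3=r depends on [2:s]
#4=s depends on [3:r]
#5=q depends on [1:q]
#6=r depends on [4:s]
#7=u depends on [5:q]
sources: [0:s, 1:q]
N(rest) = Σ N(rest − s) over sources s of rest; N(one piece) = 1:
  size 1 → [6]=1  [7]=1
  size 2 → [4,6]=1  [5,7]=1  [6,7]=2
  size 3 → [1,5,7]=1  [3,4,6]=1  [4,6,7]=3  [5,6,7]=3
  size 4 → [1,5,6,7]=4  [2,3,4,6]=1  [3,4,6,7]=4  [4,5,6,7]=6
  size 5 → [0,2,3,4,6]=1  [1,4,5,6,7]=10  [2,3,4,6,7]=5  [3,4,5,6,7]=10
  size 6 → [0,2,3,4,6,7]=6  [1,3,4,5,6,7]=20  [2,3,4,5,6,7]=15
  first=0(s) contributes 35
  first=1(q) contributes 21
|[w]| = 56

56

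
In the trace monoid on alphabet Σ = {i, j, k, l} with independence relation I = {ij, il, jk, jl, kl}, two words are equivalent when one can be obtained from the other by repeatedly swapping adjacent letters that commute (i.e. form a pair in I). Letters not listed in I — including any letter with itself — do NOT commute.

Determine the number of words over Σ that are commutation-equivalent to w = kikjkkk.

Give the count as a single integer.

drop 0:k onto floor
drop 1:i onto {0:k}
drop 2:k onto {1:i}
drop 3:j onto floor
drop 4:k onto {2:k}
drop 5:k onto {4:k}
drop 6:k onto {5:k}
ground layer = {0:k, 3:j}
drop-orders for the pieces not yet dropped (sum over which currently-grounded one goes next):
  1 to go: {3} 1  {6} 1
  2 to go: {3,6} 2  {5,6} 1
  3 to go: {3,5,6} 3  {4,5,6} 1
  4 to go: {2,4,5,6} 1  {3,4,5,6} 4
  5 to go: {1,2,4,5,6} 1  {2,3,4,5,6} 5
  if 0:k drops first: 6 orders
  if 3:j drops first: 1 orders
heap linearizations: 7

7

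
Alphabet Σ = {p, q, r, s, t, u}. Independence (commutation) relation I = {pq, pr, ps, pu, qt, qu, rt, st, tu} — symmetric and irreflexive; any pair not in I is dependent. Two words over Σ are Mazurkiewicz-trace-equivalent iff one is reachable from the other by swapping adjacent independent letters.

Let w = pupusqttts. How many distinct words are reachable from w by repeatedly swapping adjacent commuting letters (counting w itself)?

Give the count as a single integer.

252

piece 0:p — minimal
piece 1:u — minimal
piece 2:p rests on {0:p}
piece 3:u rests on {1:u}
piece 4:s rests on {3:u}
piece 5:q rests on {4:s}
piece 6:t rests on {2:p}
piece 7:t rests on {6:t}
piece 8:t rests on {7:t}
piece 9:s rests on {5:q}
minimal pieces: {0:p, 1:u}
ways to finish when only these pieces remain (= sum over removing one remaining piece with nothing left below it):
  1 left: {8}→1  {9}→1
  2 left: {5,9}→1  {7,8}→1  {8,9}→2
  3 left: {4,5,9}→1  {5,8,9}→3  {6,7,8}→1  {7,8,9}→3
  4 left: {2,6,7,8}→1  {3,4,5,9}→1  {4,5,8,9}→4  {5,7,8,9}→6  {6,7,8,9}→4
  5 left: {0,2,6,7,8}→1  {1,3,4,5,9}→1  {2,6,7,8,9}→5  {3,4,5,8,9}→5  {4,5,7,8,9}→10  {5,6,7,8,9}→10
  6 left: {0,2,6,7,8,9}→6  {1,3,4,5,8,9}→6  {2,5,6,7,8,9}→15  {3,4,5,7,8,9}→15  {4,5,6,7,8,9}→20
  7 left: {0,2,5,6,7,8,9}→21  {1,3,4,5,7,8,9}→21  {2,4,5,6,7,8,9}→35  {3,4,5,6,7,8,9}→35
  8 left: {0,2,4,5,6,7,8,9}→56  {1,3,4,5,6,7,8,9}→56  {2,3,4,5,6,7,8,9}→70
  placing 0:p first → 126 extensions
  placing 1:u first → 126 extensions
total linear extensions = 252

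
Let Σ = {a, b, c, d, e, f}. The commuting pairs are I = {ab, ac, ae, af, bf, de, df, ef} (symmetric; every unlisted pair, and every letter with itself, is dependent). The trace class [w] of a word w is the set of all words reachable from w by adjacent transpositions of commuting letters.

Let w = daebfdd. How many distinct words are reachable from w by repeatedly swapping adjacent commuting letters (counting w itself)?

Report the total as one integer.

piece 0:d — minimal
piece 1:a rests on {0:d}
piece 2:e — minimal
piece 3:b rests on {0:d, 2:e}
piece 4:f — minimal
piece 5:d rests on {1:a, 3:b}
piece 6:d rests on {5:d}
minimal pieces: {0:d, 2:e, 4:f}
ways to finish when only these pieces remain (= sum over removing one remaining piece with nothing left below it):
  1 left: {4}→1  {6}→1
  2 left: {4,6}→2  {5,6}→1
  3 left: {1,5,6}→1  {3,5,6}→1  {4,5,6}→3
  4 left: {1,3,5,6}→2  {1,4,5,6}→4  {2,3,5,6}→1  {3,4,5,6}→4
  5 left: {0,1,3,5,6}→2  {1,2,3,5,6}→3  {1,3,4,5,6}→10  {2,3,4,5,6}→5
  placing 0:d first → 18 extensions
  placing 2:e first → 12 extensions
  placing 4:f first → 5 extensions
total linear extensions = 35

35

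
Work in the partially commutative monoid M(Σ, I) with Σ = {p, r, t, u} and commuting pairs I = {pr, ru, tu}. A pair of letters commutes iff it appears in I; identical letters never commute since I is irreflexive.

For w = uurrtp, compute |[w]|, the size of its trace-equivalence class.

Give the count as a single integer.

10

0(u) covers ∅
1(u) covers 0:u
2(r) covers ∅
3(r) covers 2:r
4(t) covers 3:r
5(p) covers 1:u, 4:t
floor of heap: 0:u, 2:r
completions by unplaced set U, small U first (add the entries for U minus each lowest piece of U):
  |U|=1: {5}:1
  |U|=2: {1,5}:1  {4,5}:1
  |U|=3: {0,1,5}:1  {1,4,5}:2  {3,4,5}:1
  |U|=4: {0,1,4,5}:3  {1,3,4,5}:3  {2,3,4,5}:1
  start at 0(u): 4
  start at 2(r): 6
sum over floor = 10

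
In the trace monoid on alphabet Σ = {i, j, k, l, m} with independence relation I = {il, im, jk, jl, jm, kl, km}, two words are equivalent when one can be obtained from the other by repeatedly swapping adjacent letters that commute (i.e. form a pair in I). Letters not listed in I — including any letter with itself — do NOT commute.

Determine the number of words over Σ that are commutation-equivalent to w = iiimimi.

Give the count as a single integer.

#0=i has no predecessor
#1=i depends on [0:i]
#2=i depends on [1:i]
#3=m has no predecessor
#4=i depends on [2:i]
#5=m depends on [3:m]
#6=i depends on [4:i]
sources: [0:i, 3:m]
N(rest) = Σ N(rest − s) over sources s of rest; N(one piece) = 1:
  size 1 → [5]=1  [6]=1
  size 2 → [3,5]=1  [4,6]=1  [5,6]=2
  size 3 → [2,4,6]=1  [3,5,6]=3  [4,5,6]=3
  size 4 → [1,2,4,6]=1  [2,4,5,6]=4  [3,4,5,6]=6
  size 5 → [0,1,2,4,6]=1  [1,2,4,5,6]=5  [2,3,4,5,6]=10
  first=0(i) contributes 15
  first=3(m) contributes 6
|[w]| = 21

21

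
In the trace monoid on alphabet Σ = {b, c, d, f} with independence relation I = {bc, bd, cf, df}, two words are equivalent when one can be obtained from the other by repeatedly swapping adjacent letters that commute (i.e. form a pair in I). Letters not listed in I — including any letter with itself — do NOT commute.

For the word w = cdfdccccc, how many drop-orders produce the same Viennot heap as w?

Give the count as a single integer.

piece 0:c — minimal
piece 1:d rests on {0:c}
piece 2:f — minimal
piece 3:d rests on {1:d}
piece 4:c rests on {3:d}
piece 5:c rests on {4:c}
piece 6:c rests on {5:c}
piece 7:c rests on {6:c}
piece 8:c rests on {7:c}
minimal pieces: {0:c, 2:f}
ways to finish when only these pieces remain (= sum over removing one remaining piece with nothing left below it):
  1 left: {2}→1  {8}→1
  2 left: {2,8}→2  {7,8}→1
  3 left: {2,7,8}→3  {6,7,8}→1
  4 left: {2,6,7,8}→4  {5,6,7,8}→1
  5 left: {2,5,6,7,8}→5  {4,5,6,7,8}→1
  6 left: {2,4,5,6,7,8}→6  {3,4,5,6,7,8}→1
  7 left: {1,3,4,5,6,7,8}→1  {2,3,4,5,6,7,8}→7
  placing 0:c first → 8 extensions
  placing 2:f first → 1 extensions
total linear extensions = 9

9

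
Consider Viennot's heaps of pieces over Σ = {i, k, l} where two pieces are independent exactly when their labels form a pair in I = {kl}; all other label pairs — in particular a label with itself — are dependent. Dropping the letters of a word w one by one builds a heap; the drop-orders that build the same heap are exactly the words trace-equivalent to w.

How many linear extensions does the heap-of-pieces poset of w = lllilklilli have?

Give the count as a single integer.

#0=l has no predecessor
#1=l depends on [0:l]
#2=l depends on [1:l]
#3=i depends on [2:l]
#4=l depends on [3:i]
#5=k depends on [3:i]
#6=l depends on [4:l]
#7=i depends on [5:k, 6:l]
#8=l depends on [7:i]
#9=l depends on [8:l]
#10=i depends on [9:l]
sources: [0:l]
N(rest) = Σ N(rest − s) over sources s of rest; N(one piece) = 1:
  size 1 → [10]=1
  size 2 → [9,10]=1
  size 3 → [8,9,10]=1
  size 4 → [7,8,9,10]=1
  size 5 → [5,7,8,9,10]=1  [6,7,8,9,10]=1
  size 6 → [4,6,7,8,9,10]=1  [5,6,7,8,9,10]=2
  size 7 → [4,5,6,7,8,9,10]=3
  size 8 → [3,4,5,6,7,8,9,10]=3
  size 9 → [2,3,4,5,6,7,8,9,10]=3
  first=0(l) contributes 3

3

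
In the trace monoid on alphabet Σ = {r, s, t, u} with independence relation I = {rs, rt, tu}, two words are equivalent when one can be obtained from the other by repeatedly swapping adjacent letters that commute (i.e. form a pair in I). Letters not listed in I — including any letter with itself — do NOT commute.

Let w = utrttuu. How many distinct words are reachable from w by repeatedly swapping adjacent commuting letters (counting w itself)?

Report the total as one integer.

35

0(u) covers ∅
1(t) covers ∅
2(r) covers 0:u
3(t) covers 1:t
4(t) covers 3:t
5(u) covers 2:r
6(u) covers 5:u
floor of heap: 0:u, 1:t
completions by unplaced set U, small U first (add the entries for U minus each lowest piece of U):
  |U|=1: {4}:1  {6}:1
  |U|=2: {3,4}:1  {4,6}:2  {5,6}:1
  |U|=3: {1,3,4}:1  {2,5,6}:1  {3,4,6}:3  {4,5,6}:3
  |U|=4: {0,2,5,6}:1  {1,3,4,6}:4  {2,4,5,6}:4  {3,4,5,6}:6
  |U|=5: {0,2,4,5,6}:5  {1,3,4,5,6}:10  {2,3,4,5,6}:10
  start at 0(u): 20
  start at 1(t): 15
sum over floor = 35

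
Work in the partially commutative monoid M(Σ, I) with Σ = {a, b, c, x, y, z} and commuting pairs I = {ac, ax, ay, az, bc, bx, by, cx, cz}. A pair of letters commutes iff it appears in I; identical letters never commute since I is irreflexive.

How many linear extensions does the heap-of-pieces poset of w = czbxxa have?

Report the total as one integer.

36

drop 0:c onto floor
drop 1:z onto floor
drop 2:b onto {1:z}
drop 3:x onto {1:z}
drop 4:x onto {3:x}
drop 5:a onto {2:b}
ground layer = {0:c, 1:z}
drop-orders for the pieces not yet dropped (sum over which currently-grounded one goes next):
  1 to go: {0} 1  {4} 1  {5} 1
  2 to go: {0,4} 2  {0,5} 2  {2,5} 1  {3,4} 1  {4,5} 2
  3 to go: {0,2,5} 3  {0,3,4} 3  {0,4,5} 6  {2,4,5} 3  {3,4,5} 3
  4 to go: {0,2,4,5} 12  {0,3,4,5} 12  {2,3,4,5} 6
  if 0:c drops first: 6 orders
  if 1:z drops first: 30 orders
heap linearizations: 36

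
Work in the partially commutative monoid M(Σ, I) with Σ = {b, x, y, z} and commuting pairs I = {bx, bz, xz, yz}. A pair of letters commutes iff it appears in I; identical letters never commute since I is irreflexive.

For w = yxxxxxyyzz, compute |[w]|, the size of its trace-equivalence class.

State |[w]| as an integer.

45

drop 0:y onto floor
drop 1:x onto {0:y}
drop 2:x onto {1:x}
drop 3:x onto {2:x}
drop 4:x onto {3:x}
drop 5:x onto {4:x}
drop 6:y onto {5:x}
drop 7:y onto {6:y}
drop 8:z onto floor
drop 9:z onto {8:z}
ground layer = {0:y, 8:z}
drop-orders for the pieces not yet dropped (sum over which currently-grounded one goes next):
  1 to go: {7} 1  {9} 1
  2 to go: {6,7} 1  {7,9} 2  {8,9} 1
  3 to go: {5,6,7} 1  {6,7,9} 3  {7,8,9} 3
  4 to go: {4,5,6,7} 1  {5,6,7,9} 4  {6,7,8,9} 6
  5 to go: {3,4,5,6,7} 1  {4,5,6,7,9} 5  {5,6,7,8,9} 10
  6 to go: {2,3,4,5,6,7} 1  {3,4,5,6,7,9} 6  {4,5,6,7,8,9} 15
  7 to go: {1,2,3,4,5,6,7} 1  {2,3,4,5,6,7,9} 7  {3,4,5,6,7,8,9} 21
  8 to go: {0,1,2,3,4,5,6,7} 1  {1,2,3,4,5,6,7,9} 8  {2,3,4,5,6,7,8,9} 28
  if 0:y drops first: 36 orders
  if 8:z drops first: 9 orders
heap linearizations: 45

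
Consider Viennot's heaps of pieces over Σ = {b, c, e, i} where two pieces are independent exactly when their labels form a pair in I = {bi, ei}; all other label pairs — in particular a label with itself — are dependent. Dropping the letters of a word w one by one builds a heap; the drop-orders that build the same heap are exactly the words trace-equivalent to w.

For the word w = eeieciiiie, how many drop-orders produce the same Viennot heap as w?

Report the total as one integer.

20

0(e) covers ∅
1(e) covers 0:e
2(i) covers ∅
3(e) covers 1:e
4(c) covers 2:i, 3:e
5(i) covers 4:c
6(i) covers 5:i
7(i) covers 6:i
8(i) covers 7:i
9(e) covers 4:c
floor of heap: 0:e, 2:i
completions by unplaced set U, small U first (add the entries for U minus each lowest piece of U):
  |U|=1: {8}:1  {9}:1
  |U|=2: {7,8}:1  {8,9}:2
  |U|=3: {6,7,8}:1  {7,8,9}:3
  |U|=4: {5,6,7,8}:1  {6,7,8,9}:4
  |U|=5: {5,6,7,8,9}:5
  |U|=6: {4,5,6,7,8,9}:5
  |U|=7: {2,4,5,6,7,8,9}:5  {3,4,5,6,7,8,9}:5
  |U|=8: {1,3,4,5,6,7,8,9}:5  {2,3,4,5,6,7,8,9}:10
  start at 0(e): 15
  start at 2(i): 5
sum over floor = 20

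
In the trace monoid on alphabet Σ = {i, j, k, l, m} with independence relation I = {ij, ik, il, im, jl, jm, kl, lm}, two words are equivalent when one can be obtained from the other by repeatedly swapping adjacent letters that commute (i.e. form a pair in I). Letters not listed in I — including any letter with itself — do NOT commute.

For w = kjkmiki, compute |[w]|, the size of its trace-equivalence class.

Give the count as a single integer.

21

#0=k has no predecessor
#1=j depends on [0:k]
#2=k depends on [1:j]
#3=m depends on [2:k]
#4=i has no predecessor
#5=k depends on [3:m]
#6=i depends on [4:i]
sources: [0:k, 4:i]
N(rest) = Σ N(rest − s) over sources s of rest; N(one piece) = 1:
  size 1 → [5]=1  [6]=1
  size 2 → [3,5]=1  [4,6]=1  [5,6]=2
  size 3 → [2,3,5]=1  [3,5,6]=3  [4,5,6]=3
  size 4 → [1,2,3,5]=1  [2,3,5,6]=4  [3,4,5,6]=6
  size 5 → [0,1,2,3,5]=1  [1,2,3,5,6]=5  [2,3,4,5,6]=10
  first=0(k) contributes 15
  first=4(i) contributes 6
|[w]| = 21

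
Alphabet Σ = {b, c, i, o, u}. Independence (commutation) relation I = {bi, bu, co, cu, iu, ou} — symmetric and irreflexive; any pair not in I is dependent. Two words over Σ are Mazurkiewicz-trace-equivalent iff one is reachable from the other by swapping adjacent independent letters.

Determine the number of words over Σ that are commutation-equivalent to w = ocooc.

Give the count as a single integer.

10

piece 0:o — minimal
piece 1:c — minimal
piece 2:o rests on {0:o}
piece 3:o rests on {2:o}
piece 4:c rests on {1:c}
minimal pieces: {0:o, 1:c}
ways to finish when only these pieces remain (= sum over removing one remaining piece with nothing left below it):
  1 left: {3}→1  {4}→1
  2 left: {1,4}→1  {2,3}→1  {3,4}→2
  3 left: {0,2,3}→1  {1,3,4}→3  {2,3,4}→3
  placing 0:o first → 6 extensions
  placing 1:c first → 4 extensions
total linear extensions = 10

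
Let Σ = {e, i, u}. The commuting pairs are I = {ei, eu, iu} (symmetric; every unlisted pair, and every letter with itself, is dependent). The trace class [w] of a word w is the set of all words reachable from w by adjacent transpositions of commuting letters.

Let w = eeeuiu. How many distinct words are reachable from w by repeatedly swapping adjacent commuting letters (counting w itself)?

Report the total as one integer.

piece 0:e — minimal
piece 1:e rests on {0:e}
piece 2:e rests on {1:e}
piece 3:u — minimal
piece 4:i — minimal
piece 5:u rests on {3:u}
minimal pieces: {0:e, 3:u, 4:i}
ways to finish when only these pieces remain (= sum over removing one remaining piece with nothing left below it):
  1 left: {2}→1  {4}→1  {5}→1
  2 left: {1,2}→1  {2,4}→2  {2,5}→2  {3,5}→1  {4,5}→2
  3 left: {0,1,2}→1  {1,2,4}→3  {1,2,5}→3  {2,3,5}→3  {2,4,5}→6  {3,4,5}→3
  4 left: {0,1,2,4}→4  {0,1,2,5}→4  {1,2,3,5}→6  {1,2,4,5}→12  {2,3,4,5}→12
  placing 0:e first → 30 extensions
  placing 3:u first → 20 extensions
  placing 4:i first → 10 extensions
total linear extensions = 60

60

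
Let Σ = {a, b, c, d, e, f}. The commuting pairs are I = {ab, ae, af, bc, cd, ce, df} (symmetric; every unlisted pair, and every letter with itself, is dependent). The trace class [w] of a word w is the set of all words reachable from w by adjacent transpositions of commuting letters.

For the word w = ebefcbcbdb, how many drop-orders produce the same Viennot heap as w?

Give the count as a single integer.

#0=e has no predecessor
#1=b depends on [0:e]
#2=e depends on [1:b]
#3=f depends on [2:e]
#4=c depends on [3:f]
#5=b depends on [3:f]
#6=c depends on [4:c]
#7=b depends on [5:b]
#8=d depends on [7:b]
#9=b depends on [8:d]
sources: [0:e]
N(rest) = Σ N(rest − s) over sources s of rest; N(one piece) = 1:
  size 1 → [6]=1  [9]=1
  size 2 → [4,6]=1  [6,9]=2  [8,9]=1
  size 3 → [4,6,9]=3  [6,8,9]=3  [7,8,9]=1
  size 4 → [4,6,8,9]=6  [5,7,8,9]=1  [6,7,8,9]=4
  size 5 → [4,6,7,8,9]=10  [5,6,7,8,9]=5
  size 6 → [4,5,6,7,8,9]=15
  size 7 → [3,4,5,6,7,8,9]=15
  size 8 → [2,3,4,5,6,7,8,9]=15
  first=0(e) contributes 15

15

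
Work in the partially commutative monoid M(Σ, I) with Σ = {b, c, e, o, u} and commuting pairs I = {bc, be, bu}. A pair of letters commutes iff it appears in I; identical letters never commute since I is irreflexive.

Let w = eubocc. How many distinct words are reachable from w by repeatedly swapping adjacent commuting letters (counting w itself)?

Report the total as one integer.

piece 0:e — minimal
piece 1:u rests on {0:e}
piece 2:b — minimal
piece 3:o rests on {1:u, 2:b}
piece 4:c rests on {3:o}
piece 5:c rests on {4:c}
minimal pieces: {0:e, 2:b}
ways to finish when only these pieces remain (= sum over removing one remaining piece with nothing left below it):
  1 left: {5}→1
  2 left: {4,5}→1
  3 left: {3,4,5}→1
  4 left: {1,3,4,5}→1  {2,3,4,5}→1
  placing 0:e first → 2 extensions
  placing 2:b first → 1 extensions
total linear extensions = 3

3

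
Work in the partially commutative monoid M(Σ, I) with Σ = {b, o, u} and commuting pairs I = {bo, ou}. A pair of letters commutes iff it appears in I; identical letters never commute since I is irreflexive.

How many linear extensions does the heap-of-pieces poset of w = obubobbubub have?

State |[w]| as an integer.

55

drop 0:o onto floor
drop 1:b onto floor
drop 2:u onto {1:b}
drop 3:b onto {2:u}
drop 4:o onto {0:o}
drop 5:b onto {3:b}
drop 6:b onto {5:b}
drop 7:u onto {6:b}
drop 8:b onto {7:u}
drop 9:u onto {8:b}
drop 10:b onto {9:u}
ground layer = {0:o, 1:b}
drop-orders for the pieces not yet dropped (sum over which currently-grounded one goes next):
  1 to go: {4} 1  {10} 1
  2 to go: {0,4} 1  {4,10} 2  {9,10} 1
  3 to go: {0,4,10} 3  {4,9,10} 3  {8,9,10} 1
  4 to go: {0,4,9,10} 6  {4,8,9,10} 4  {7,8,9,10} 1
  5 to go: {0,4,8,9,10} 10  {4,7,8,9,10} 5  {6,7,8,9,10} 1
  6 to go: {0,4,7,8,9,10} 15  {4,6,7,8,9,10} 6  {5,6,7,8,9,10} 1
  7 to go: {0,4,6,7,8,9,10} 21  {3,5,6,7,8,9,10} 1  {4,5,6,7,8,9,10} 7
  8 to go: {0,4,5,6,7,8,9,10} 28  {2,3,5,6,7,8,9,10} 1  {3,4,5,6,7,8,9,10} 8
  9 to go: {0,3,4,5,6,7,8,9,10} 36  {1,2,3,5,6,7,8,9,10} 1  {2,3,4,5,6,7,8,9,10} 9
  if 0:o drops first: 10 orders
  if 1:b drops first: 45 orders
heap linearizations: 55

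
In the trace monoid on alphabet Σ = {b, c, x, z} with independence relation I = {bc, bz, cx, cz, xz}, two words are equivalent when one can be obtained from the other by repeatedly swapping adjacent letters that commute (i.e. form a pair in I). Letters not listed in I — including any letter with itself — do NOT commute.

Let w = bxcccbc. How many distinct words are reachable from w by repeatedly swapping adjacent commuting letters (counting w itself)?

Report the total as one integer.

35

0(b) covers ∅
1(x) covers 0:b
2(c) covers ∅
3(c) covers 2:c
4(c) covers 3:c
5(b) covers 1:x
6(c) covers 4:c
floor of heap: 0:b, 2:c
completions by unplaced set U, small U first (add the entries for U minus each lowest piece of U):
  |U|=1: {5}:1  {6}:1
  |U|=2: {1,5}:1  {4,6}:1  {5,6}:2
  |U|=3: {0,1,5}:1  {1,5,6}:3  {3,4,6}:1  {4,5,6}:3
  |U|=4: {0,1,5,6}:4  {1,4,5,6}:6  {2,3,4,6}:1  {3,4,5,6}:4
  |U|=5: {0,1,4,5,6}:10  {1,3,4,5,6}:10  {2,3,4,5,6}:5
  start at 0(b): 15
  start at 2(c): 20
sum over floor = 35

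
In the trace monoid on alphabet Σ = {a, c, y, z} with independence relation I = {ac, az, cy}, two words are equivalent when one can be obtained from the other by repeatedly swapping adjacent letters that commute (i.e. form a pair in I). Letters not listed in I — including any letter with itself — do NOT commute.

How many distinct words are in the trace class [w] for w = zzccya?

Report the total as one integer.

piece 0:z — minimal
piece 1:z rests on {0:z}
piece 2:c rests on {1:z}
piece 3:c rests on {2:c}
piece 4:y rests on {1:z}
piece 5:a rests on {4:y}
minimal pieces: {0:z}
ways to finish when only these pieces remain (= sum over removing one remaining piece with nothing left below it):
  1 left: {3}→1  {5}→1
  2 left: {2,3}→1  {3,5}→2  {4,5}→1
  3 left: {2,3,5}→3  {3,4,5}→3
  4 left: {2,3,4,5}→6
  placing 0:z first → 6 extensions

6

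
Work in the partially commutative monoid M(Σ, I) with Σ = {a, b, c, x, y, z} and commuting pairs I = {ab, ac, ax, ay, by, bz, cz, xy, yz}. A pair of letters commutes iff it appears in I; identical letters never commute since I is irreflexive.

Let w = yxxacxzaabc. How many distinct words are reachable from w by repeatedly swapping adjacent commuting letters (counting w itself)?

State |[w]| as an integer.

195

drop 0:y onto floor
drop 1:x onto floor
drop 2:x onto {1:x}
drop 3:a onto floor
drop 4:c onto {0:y, 2:x}
drop 5:x onto {4:c}
drop 6:z onto {3:a, 5:x}
drop 7:a onto {6:z}
drop 8:a onto {7:a}
drop 9:b onto {5:x}
drop 10:c onto {9:b}
ground layer = {0:y, 1:x, 3:a}
drop-orders for the pieces not yet dropped (sum over which currently-grounded one goes next):
  1 to go: {8} 1  {10} 1
  2 to go: {7,8} 1  {8,10} 2  {9,10} 1
  3 to go: {6,7,8} 1  {7,8,10} 3  {8,9,10} 3
  4 to go: {3,6,7,8} 1  {6,7,8,10} 4  {7,8,9,10} 6
  5 to go: {3,6,7,8,10} 5  {6,7,8,9,10} 10
  6 to go: {3,6,7,8,9,10} 15  {5,6,7,8,9,10} 10
  7 to go: {3,5,6,7,8,9,10} 25  {4,5,6,7,8,9,10} 10
  8 to go: {0,4,5,6,7,8,9,10} 10  {2,4,5,6,7,8,9,10} 10  {3,4,5,6,7,8,9,10} 35
  9 to go: {0,2,4,5,6,7,8,9,10} 20  {0,3,4,5,6,7,8,9,10} 45  {1,2,4,5,6,7,8,9,10} 10  {2,3,4,5,6,7,8,9,10} 45
  if 0:y drops first: 55 orders
  if 1:x drops first: 110 orders
  if 3:a drops first: 30 orders
heap linearizations: 195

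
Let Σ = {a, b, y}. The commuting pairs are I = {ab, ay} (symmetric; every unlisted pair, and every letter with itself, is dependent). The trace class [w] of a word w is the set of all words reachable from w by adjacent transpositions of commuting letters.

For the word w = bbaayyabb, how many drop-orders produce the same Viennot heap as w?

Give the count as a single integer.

84

piece 0:b — minimal
piece 1:b rests on {0:b}
piece 2:a — minimal
piece 3:a rests on {2:a}
piece 4:y rests on {1:b}
piece 5:y rests on {4:y}
piece 6:a rests on {3:a}
piece 7:b rests on {5:y}
piece 8:b rests on {7:b}
minimal pieces: {0:b, 2:a}
ways to finish when only these pieces remain (= sum over removing one remaining piece with nothing left below it):
  1 left: {6}→1  {8}→1
  2 left: {3,6}→1  {6,8}→2  {7,8}→1
  3 left: {2,3,6}→1  {3,6,8}→3  {5,7,8}→1  {6,7,8}→3
  4 left: {2,3,6,8}→4  {3,6,7,8}→6  {4,5,7,8}→1  {5,6,7,8}→4
  5 left: {1,4,5,7,8}→1  {2,3,6,7,8}→10  {3,5,6,7,8}→10  {4,5,6,7,8}→5
  6 left: {0,1,4,5,7,8}→1  {1,4,5,6,7,8}→6  {2,3,5,6,7,8}→20  {3,4,5,6,7,8}→15
  7 left: {0,1,4,5,6,7,8}→7  {1,3,4,5,6,7,8}→21  {2,3,4,5,6,7,8}→35
  placing 0:b first → 56 extensions
  placing 2:a first → 28 extensions
total linear extensions = 84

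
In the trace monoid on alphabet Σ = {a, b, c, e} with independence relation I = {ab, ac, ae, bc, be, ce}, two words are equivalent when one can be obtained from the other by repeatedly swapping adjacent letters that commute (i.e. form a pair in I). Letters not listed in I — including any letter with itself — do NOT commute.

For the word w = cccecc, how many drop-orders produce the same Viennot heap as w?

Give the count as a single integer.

6

piece 0:c — minimal
piece 1:c rests on {0:c}
piece 2:c rests on {1:c}
piece 3:e — minimal
piece 4:c rests on {2:c}
piece 5:c rests on {4:c}
minimal pieces: {0:c, 3:e}
ways to finish when only these pieces remain (= sum over removing one remaining piece with nothing left below it):
  1 left: {3}→1  {5}→1
  2 left: {3,5}→2  {4,5}→1
  3 left: {2,4,5}→1  {3,4,5}→3
  4 left: {1,2,4,5}→1  {2,3,4,5}→4
  placing 0:c first → 5 extensions
  placing 3:e first → 1 extensions
total linear extensions = 6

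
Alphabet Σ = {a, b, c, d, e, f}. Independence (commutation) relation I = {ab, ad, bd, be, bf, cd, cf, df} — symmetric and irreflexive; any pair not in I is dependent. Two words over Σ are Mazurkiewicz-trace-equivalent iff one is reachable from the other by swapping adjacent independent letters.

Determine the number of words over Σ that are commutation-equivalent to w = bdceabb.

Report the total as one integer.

0(b) covers ∅
1(d) covers ∅
2(c) covers 0:b
3(e) covers 1:d, 2:c
4(a) covers 3:e
5(b) covers 2:c
6(b) covers 5:b
floor of heap: 0:b, 1:d
completions by unplaced set U, small U first (add the entries for U minus each lowest piece of U):
  |U|=1: {4}:1  {6}:1
  |U|=2: {3,4}:1  {4,6}:2  {5,6}:1
  |U|=3: {1,3,4}:1  {3,4,6}:3  {4,5,6}:3
  |U|=4: {1,3,4,6}:4  {3,4,5,6}:6
  |U|=5: {1,3,4,5,6}:10  {2,3,4,5,6}:6
  start at 0(b): 16
  start at 1(d): 6
sum over floor = 22

22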